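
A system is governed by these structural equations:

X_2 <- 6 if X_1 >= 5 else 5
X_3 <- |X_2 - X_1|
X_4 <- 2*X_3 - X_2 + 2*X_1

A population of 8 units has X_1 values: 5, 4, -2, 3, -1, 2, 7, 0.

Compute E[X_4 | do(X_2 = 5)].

6

The intervention sets X_2=5 in all 8 units regardless of X_1. Recomputing X_4 per unit gives 5, 5, 5, 5, 5, 5, 13, 5; average 6.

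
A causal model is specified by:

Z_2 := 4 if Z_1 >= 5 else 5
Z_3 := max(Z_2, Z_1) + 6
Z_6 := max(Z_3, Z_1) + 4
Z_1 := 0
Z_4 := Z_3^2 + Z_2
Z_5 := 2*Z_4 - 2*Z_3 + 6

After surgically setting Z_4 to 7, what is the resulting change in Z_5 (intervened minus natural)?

Intervening sets Z_4 = 7 and removes its equation (Z_4 := Z_3^2 + Z_2).
Z_2 = 4 if Z_1 >= 5 else 5  [with Z_1=0]  = 5
Z_3 = max(Z_2, Z_1) + 6  [with Z_2=5, Z_1=0]  = 11
Z_5 = 2*Z_4 - 2*Z_3 + 6  [with Z_4=7, Z_3=11]  = -2
Without intervention: Z_2 = 4 if Z_1 >= 5 else 5  [with Z_1=0]  = 5; Z_3 = max(Z_2, Z_1) + 6  [with Z_2=5, Z_1=0]  = 11; Z_4 = Z_3^2 + Z_2  [with Z_3=11, Z_2=5]  = 126; Z_5 = 2*Z_4 - 2*Z_3 + 6  [with Z_4=126, Z_3=11]  = 236.
Change = -2 − 236 = -238.

-238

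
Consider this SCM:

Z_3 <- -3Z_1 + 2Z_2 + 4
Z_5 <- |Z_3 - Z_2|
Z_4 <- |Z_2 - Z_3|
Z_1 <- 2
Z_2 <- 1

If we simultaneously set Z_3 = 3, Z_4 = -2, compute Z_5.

Setting Z_3 = 3, Z_4 = -2 by intervention discards those variables' equations.
Z_5 = |Z_3 - Z_2|  [with Z_3=3, Z_2=1]  = 2

2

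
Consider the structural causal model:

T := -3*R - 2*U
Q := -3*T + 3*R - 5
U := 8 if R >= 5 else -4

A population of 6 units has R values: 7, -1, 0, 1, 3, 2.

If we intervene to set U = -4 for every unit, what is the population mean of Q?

-5

Under do(U=-4), U's equation is replaced by U=-4 for every unit. Per-unit Q: 55, -41, -29, -17, 7, -5. Mean = -5.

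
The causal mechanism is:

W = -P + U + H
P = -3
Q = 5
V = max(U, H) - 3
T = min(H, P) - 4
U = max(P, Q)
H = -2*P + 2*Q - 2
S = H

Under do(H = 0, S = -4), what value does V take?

2

The joint intervention fixes H = 0, S = -4, removing each variable's own equation.
U = max(P, Q)  [with P=-3, Q=5]  = 5
V = max(U, H) - 3  [with U=5, H=0]  = 2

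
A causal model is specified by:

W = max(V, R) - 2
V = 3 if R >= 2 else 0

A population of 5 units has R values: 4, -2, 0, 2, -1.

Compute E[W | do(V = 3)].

1.2

Every unit gets V=3 under the intervention. W values become 2, 1, 1, 1, 1; E[W|do(V=3)] = 1.2.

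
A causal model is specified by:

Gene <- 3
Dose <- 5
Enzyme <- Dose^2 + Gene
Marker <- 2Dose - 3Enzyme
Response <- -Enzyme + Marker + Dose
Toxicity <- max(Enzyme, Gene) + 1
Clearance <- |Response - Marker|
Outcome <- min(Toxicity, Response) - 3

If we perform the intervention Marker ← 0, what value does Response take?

-23

Intervening sets Marker = 0 and removes its equation (Marker <- 2Dose - 3Enzyme).
Enzyme = Dose^2 + Gene  [with Dose=5, Gene=3]  = 28
Response = -Enzyme + Marker + Dose  [with Enzyme=28, Marker=0, Dose=5]  = -23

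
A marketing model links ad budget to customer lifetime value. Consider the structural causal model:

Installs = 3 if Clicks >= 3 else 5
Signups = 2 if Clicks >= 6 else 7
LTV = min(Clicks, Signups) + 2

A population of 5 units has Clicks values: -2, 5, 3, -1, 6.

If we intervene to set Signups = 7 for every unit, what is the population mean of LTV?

4.2

do(Signups=7) breaks Signups's dependence on Clicks. With Signups=7 fixed, LTV across the units is 0, 7, 5, 1, 8, mean 4.2.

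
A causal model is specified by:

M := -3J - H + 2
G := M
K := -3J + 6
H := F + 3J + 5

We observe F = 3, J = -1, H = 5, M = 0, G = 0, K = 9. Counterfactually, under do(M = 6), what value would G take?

Intervening sets M = 6 and removes its equation (M := -3J - H + 2).
G = M  [with M=6]  = 6

6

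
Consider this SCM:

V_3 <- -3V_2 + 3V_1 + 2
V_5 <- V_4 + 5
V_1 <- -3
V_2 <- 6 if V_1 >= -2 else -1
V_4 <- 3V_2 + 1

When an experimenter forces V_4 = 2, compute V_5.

7

Intervening sets V_4 = 2 and removes its equation (V_4 <- 3V_2 + 1).
V_5 = V_4 + 5  [with V_4=2]  = 7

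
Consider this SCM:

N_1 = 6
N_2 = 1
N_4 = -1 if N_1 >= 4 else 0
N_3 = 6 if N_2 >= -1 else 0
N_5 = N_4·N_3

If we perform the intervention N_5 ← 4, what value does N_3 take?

6

do(N_5=4) replaces the equation N_5 = N_4·N_3 with the constant N_5 = 4.
N_3 is not downstream of the intervention, so its value is determined by the original equations.
N_3 = 6 if N_2 >= -1 else 0  [with N_2=1]  = 6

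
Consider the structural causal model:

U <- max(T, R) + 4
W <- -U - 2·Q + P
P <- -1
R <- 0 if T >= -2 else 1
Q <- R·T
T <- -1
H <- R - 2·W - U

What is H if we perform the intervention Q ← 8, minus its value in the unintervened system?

The intervention breaks the incoming arrows to Q: Q <- R·T no longer applies, and Q = 8.
R = 0 if T >= -2 else 1  [with T=-1]  = 0
U = max(T, R) + 4  [with T=-1, R=0]  = 4
W = -U - 2·Q + P  [with U=4, Q=8, P=-1]  = -21
H = R - 2·W - U  [with R=0, W=-21, U=4]  = 38
Without intervention: R = 0 if T >= -2 else 1  [with T=-1]  = 0; Q = R·T  [with R=0, T=-1]  = 0; U = max(T, R) + 4  [with T=-1, R=0]  = 4; W = -U - 2·Q + P  [with U=4, Q=0, P=-1]  = -5; H = R - 2·W - U  [with R=0, W=-5, U=4]  = 6.
Change = 38 − 6 = 32.

32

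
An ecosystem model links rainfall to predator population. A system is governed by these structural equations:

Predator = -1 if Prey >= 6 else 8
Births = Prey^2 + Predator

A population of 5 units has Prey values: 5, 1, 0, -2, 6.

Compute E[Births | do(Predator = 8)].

21.2

The intervention sets Predator=8 in all 5 units regardless of Prey. Recomputing Births per unit gives 33, 9, 8, 12, 44; average 21.2.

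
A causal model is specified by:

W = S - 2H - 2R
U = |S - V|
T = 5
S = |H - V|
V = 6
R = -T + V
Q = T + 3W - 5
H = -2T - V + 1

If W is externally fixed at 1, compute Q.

3

Intervening sets W = 1 and removes its equation (W = S - 2H - 2R).
Q = T + 3W - 5  [with T=5, W=1]  = 3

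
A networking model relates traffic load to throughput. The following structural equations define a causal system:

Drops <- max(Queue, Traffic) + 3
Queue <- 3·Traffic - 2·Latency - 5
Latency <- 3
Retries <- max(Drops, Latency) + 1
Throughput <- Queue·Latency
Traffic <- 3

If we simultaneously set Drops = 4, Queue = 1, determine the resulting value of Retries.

5

The joint intervention fixes Drops = 4, Queue = 1, removing each variable's own equation.
Retries = max(Drops, Latency) + 1  [with Drops=4, Latency=3]  = 5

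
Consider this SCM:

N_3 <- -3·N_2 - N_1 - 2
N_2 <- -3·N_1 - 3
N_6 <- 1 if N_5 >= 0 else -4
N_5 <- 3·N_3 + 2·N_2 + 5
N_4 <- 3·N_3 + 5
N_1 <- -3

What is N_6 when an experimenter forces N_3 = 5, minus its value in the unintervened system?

5

The intervention breaks the incoming arrows to N_3: N_3 <- -3·N_2 - N_1 - 2 no longer applies, and N_3 = 5.
N_2 = -3·N_1 - 3  [with N_1=-3]  = 6
N_5 = 3·N_3 + 2·N_2 + 5  [with N_3=5, N_2=6]  = 32
N_6 = 1 if N_5 >= 0 else -4  [with N_5=32]  = 1
Without intervention: N_2 = -3·N_1 - 3  [with N_1=-3]  = 6; N_3 = -3·N_2 - N_1 - 2  [with N_2=6, N_1=-3]  = -17; N_5 = 3·N_3 + 2·N_2 + 5  [with N_3=-17, N_2=6]  = -34; N_6 = 1 if N_5 >= 0 else -4  [with N_5=-34]  = -4.
Change = 1 − (-4) = 5.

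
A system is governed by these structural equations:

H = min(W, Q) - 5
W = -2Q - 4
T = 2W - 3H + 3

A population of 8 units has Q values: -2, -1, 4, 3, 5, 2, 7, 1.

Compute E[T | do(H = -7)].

do(H=-7) breaks H's dependence on Q. With H=-7 fixed, T across the units is 24, 20, 0, 4, -4, 8, -12, 12, mean 6.5.

6.5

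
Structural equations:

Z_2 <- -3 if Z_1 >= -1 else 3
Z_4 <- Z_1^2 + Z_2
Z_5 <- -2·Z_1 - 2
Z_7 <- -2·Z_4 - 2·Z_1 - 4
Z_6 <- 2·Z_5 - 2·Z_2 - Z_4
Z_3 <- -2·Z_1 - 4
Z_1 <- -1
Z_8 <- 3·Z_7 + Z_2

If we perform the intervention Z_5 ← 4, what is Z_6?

16

The intervention breaks the incoming arrows to Z_5: Z_5 <- -2·Z_1 - 2 no longer applies, and Z_5 = 4.
Z_2 = -3 if Z_1 >= -1 else 3  [with Z_1=-1]  = -3
Z_4 = Z_1^2 + Z_2  [with Z_1=-1, Z_2=-3]  = -2
Z_6 = 2·Z_5 - 2·Z_2 - Z_4  [with Z_5=4, Z_2=-3, Z_4=-2]  = 16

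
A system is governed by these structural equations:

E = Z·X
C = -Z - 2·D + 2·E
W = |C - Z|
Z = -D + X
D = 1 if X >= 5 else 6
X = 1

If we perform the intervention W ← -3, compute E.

-5

do(W=-3) replaces the equation W = |C - Z| with the constant W = -3.
No directed path runs from W to E, so E keeps its natural value.
D = 1 if X >= 5 else 6  [with X=1]  = 6
Z = -D + X  [with D=6, X=1]  = -5
E = Z·X  [with Z=-5, X=1]  = -5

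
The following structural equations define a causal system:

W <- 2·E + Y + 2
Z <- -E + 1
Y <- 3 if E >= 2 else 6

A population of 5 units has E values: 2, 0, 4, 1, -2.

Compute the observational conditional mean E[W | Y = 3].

11

Observing Y=3 restricts to units where Y's equation naturally yields 3: E ∈ {2, 4}. In that subpopulation W = 9, 13, mean 11.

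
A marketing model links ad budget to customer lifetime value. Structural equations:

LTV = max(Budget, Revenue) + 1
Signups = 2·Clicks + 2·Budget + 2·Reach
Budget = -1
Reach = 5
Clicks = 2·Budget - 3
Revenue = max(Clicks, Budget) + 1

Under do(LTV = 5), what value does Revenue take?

0

do(LTV=5) replaces the equation LTV = max(Budget, Revenue) + 1 with the constant LTV = 5.
Since Revenue is not a descendant of the intervened variable, it is unaffected.
Clicks = 2·Budget - 3  [with Budget=-1]  = -5
Revenue = max(Clicks, Budget) + 1  [with Clicks=-5, Budget=-1]  = 0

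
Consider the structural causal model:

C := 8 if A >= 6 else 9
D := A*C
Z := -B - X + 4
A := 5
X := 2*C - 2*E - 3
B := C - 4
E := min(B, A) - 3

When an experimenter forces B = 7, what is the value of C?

9

Under do(B=7), the mechanism B := C - 4 is discarded; B is fixed at 7.
Since C is not a descendant of the intervened variable, it is unaffected.
C = 8 if A >= 6 else 9  [with A=5]  = 9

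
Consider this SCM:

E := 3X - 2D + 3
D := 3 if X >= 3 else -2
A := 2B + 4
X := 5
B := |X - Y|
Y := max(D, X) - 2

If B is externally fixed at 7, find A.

18

The intervention breaks the incoming arrows to B: B := |X - Y| no longer applies, and B = 7.
A = 2B + 4  [with B=7]  = 18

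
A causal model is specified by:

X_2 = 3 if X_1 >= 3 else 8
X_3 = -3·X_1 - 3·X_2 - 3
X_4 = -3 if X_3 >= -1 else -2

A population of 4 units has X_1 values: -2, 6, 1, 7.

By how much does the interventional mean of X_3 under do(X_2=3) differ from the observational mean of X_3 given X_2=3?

10.5

The intervention sets X_2=3 in all 4 units regardless of X_1. Recomputing X_3 per unit gives -6, -30, -15, -33; average -21.
E[X_3|X_2=3] averages over only the 2 units with X_2=3 (X_1 = 6, 7): X_3 = -30, -33, mean -31.5.
Difference = -21 − (-31.5) = 10.5.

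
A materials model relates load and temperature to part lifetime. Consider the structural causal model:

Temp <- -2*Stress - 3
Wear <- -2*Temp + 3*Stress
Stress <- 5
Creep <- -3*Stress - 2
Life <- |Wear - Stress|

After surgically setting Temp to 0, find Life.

10

do(Temp=0) replaces the equation Temp <- -2*Stress - 3 with the constant Temp = 0.
Wear = -2*Temp + 3*Stress  [with Temp=0, Stress=5]  = 15
Life = |Wear - Stress|  [with Wear=15, Stress=5]  = 10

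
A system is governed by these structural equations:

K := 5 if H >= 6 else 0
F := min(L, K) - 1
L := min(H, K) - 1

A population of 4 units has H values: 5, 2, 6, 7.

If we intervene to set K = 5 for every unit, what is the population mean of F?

Every unit gets K=5 under the intervention. F values become 3, 0, 3, 3; E[F|do(K=5)] = 2.25.

2.25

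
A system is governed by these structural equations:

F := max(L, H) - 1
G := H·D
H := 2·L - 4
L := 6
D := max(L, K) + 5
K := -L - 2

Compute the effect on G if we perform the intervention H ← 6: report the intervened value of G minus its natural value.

-22

Under do(H=6), the mechanism H := 2·L - 4 is discarded; H is fixed at 6.
K = -L - 2  [with L=6]  = -8
D = max(L, K) + 5  [with L=6, K=-8]  = 11
G = H·D  [with H=6, D=11]  = 66
Without intervention: K = -L - 2  [with L=6]  = -8; D = max(L, K) + 5  [with L=6, K=-8]  = 11; H = 2·L - 4  [with L=6]  = 8; G = H·D  [with H=8, D=11]  = 88.
Change = 66 − 88 = -22.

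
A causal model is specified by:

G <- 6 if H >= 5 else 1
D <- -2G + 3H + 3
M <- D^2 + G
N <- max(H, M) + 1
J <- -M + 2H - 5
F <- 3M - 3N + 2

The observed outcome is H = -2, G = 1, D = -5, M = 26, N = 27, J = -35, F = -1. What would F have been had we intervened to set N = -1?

83

Under do(N=-1), the mechanism N <- max(H, M) + 1 is discarded; N is fixed at -1.
G = 6 if H >= 5 else 1  [with H=-2]  = 1
D = -2G + 3H + 3  [with G=1, H=-2]  = -5
M = D^2 + G  [with D=-5, G=1]  = 26
F = 3M - 3N + 2  [with M=26, N=-1]  = 83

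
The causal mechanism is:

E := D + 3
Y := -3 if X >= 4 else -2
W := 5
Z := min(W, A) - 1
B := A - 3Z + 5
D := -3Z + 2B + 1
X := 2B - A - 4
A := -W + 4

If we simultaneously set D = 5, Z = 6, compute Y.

Under do(D = 5, Z = 6), each intervened variable's structural equation is replaced by its fixed value.
A = -W + 4  [with W=5]  = -1
B = A - 3Z + 5  [with A=-1, Z=6]  = -14
X = 2B - A - 4  [with B=-14, A=-1]  = -31
Y = -3 if X >= 4 else -2  [with X=-31]  = -2

-2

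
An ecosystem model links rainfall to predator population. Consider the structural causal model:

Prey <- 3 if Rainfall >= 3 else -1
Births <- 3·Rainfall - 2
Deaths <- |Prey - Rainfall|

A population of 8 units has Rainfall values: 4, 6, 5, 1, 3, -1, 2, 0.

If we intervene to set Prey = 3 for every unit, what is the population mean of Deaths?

Every unit gets Prey=3 under the intervention. Deaths values become 1, 3, 2, 2, 0, 4, 1, 3; E[Deaths|do(Prey=3)] = 2.

2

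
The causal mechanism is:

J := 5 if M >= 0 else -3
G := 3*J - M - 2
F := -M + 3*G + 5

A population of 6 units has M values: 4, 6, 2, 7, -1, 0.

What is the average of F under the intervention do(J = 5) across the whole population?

32

Every unit gets J=5 under the intervention. F values become 28, 20, 36, 16, 48, 44; E[F|do(J=5)] = 32.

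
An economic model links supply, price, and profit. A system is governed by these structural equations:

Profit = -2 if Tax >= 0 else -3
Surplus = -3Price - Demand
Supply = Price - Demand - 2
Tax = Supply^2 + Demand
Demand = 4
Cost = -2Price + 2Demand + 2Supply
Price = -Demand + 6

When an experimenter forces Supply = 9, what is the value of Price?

2

Under do(Supply=9), the mechanism Supply = Price - Demand - 2 is discarded; Supply is fixed at 9.
Since Price is not a descendant of the intervened variable, it is unaffected.
Price = -Demand + 6  [with Demand=4]  = 2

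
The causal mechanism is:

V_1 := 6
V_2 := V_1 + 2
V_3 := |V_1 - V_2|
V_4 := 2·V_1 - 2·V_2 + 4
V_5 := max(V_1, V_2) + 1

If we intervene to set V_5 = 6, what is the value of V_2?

8

Under do(V_5=6), the mechanism V_5 := max(V_1, V_2) + 1 is discarded; V_5 is fixed at 6.
No directed path runs from V_5 to V_2, so V_2 keeps its natural value.
V_2 = V_1 + 2  [with V_1=6]  = 8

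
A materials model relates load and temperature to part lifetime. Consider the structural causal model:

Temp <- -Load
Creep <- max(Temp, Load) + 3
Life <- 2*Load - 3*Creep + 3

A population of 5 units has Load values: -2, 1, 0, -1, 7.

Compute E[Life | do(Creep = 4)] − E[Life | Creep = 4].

2

Every unit gets Creep=4 under the intervention. Life values become -13, -7, -9, -11, 5; E[Life|do(Creep=4)] = -7.
Observing Creep=4 restricts to units where Creep's equation naturally yields 4: Load ∈ {1, -1}. In that subpopulation Life = -7, -11, mean -9.
Difference = -7 − (-9) = 2.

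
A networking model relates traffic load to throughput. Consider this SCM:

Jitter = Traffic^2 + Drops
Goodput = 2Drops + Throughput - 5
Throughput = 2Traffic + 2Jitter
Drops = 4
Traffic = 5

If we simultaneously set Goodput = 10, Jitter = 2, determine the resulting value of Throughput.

14

Under do(Goodput = 10, Jitter = 2), each intervened variable's structural equation is replaced by its fixed value.
Throughput = 2Traffic + 2Jitter  [with Traffic=5, Jitter=2]  = 14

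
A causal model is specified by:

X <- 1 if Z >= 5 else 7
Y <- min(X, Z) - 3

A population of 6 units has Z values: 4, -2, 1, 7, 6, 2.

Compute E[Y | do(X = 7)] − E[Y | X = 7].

1.75

The intervention sets X=7 in all 6 units regardless of Z. Recomputing Y per unit gives 1, -5, -2, 4, 3, -1; average 0.
Observing X=7 restricts to units where X's equation naturally yields 7: Z ∈ {4, -2, 1, 2}. In that subpopulation Y = 1, -5, -2, -1, mean -1.75.
Difference = 0 − (-1.75) = 1.75.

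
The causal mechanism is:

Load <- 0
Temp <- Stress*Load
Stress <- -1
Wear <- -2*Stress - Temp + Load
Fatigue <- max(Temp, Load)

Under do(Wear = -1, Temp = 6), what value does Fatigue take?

6

The joint intervention fixes Wear = -1, Temp = 6, removing each variable's own equation.
Fatigue = max(Temp, Load)  [with Temp=6, Load=0]  = 6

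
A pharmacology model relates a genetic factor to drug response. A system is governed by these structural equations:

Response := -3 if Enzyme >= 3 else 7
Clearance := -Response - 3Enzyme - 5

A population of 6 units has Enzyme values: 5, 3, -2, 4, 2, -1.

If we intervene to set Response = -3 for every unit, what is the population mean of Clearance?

-7.5

Under do(Response=-3), Response's equation is replaced by Response=-3 for every unit. Per-unit Clearance: -17, -11, 4, -14, -8, 1. Mean = -7.5.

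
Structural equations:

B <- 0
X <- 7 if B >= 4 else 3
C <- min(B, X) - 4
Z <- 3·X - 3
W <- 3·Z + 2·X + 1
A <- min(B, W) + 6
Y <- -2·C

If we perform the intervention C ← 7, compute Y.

-14

The intervention breaks the incoming arrows to C: C <- min(B, X) - 4 no longer applies, and C = 7.
Y = -2·C  [with C=7]  = -14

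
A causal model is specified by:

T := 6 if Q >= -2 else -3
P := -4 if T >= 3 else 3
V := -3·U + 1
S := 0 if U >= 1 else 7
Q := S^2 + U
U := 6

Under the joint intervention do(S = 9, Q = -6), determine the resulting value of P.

Under do(S = 9, Q = -6), each intervened variable's structural equation is replaced by its fixed value.
T = 6 if Q >= -2 else -3  [with Q=-6]  = -3
P = -4 if T >= 3 else 3  [with T=-3]  = 3

3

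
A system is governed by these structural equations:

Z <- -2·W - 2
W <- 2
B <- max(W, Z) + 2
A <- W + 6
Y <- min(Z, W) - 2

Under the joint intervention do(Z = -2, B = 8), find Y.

The joint intervention fixes Z = -2, B = 8, removing each variable's own equation.
Y = min(Z, W) - 2  [with Z=-2, W=2]  = -4

-4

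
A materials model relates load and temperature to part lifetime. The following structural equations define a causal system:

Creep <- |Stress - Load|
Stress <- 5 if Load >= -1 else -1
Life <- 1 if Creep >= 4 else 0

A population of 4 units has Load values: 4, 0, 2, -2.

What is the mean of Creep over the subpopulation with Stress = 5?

3

Conditioning on Stress=5 selects the 3 unit(s) with Load ∈ {4, 0, 2}. Their Creep values: 1, 5, 3. Mean = 3.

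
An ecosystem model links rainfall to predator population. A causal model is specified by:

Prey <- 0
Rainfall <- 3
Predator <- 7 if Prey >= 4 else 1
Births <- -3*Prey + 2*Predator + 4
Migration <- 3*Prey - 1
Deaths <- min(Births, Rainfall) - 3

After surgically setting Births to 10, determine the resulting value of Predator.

1

Under do(Births=10), the mechanism Births <- -3*Prey + 2*Predator + 4 is discarded; Births is fixed at 10.
Since Predator is not a descendant of the intervened variable, it is unaffected.
Predator = 7 if Prey >= 4 else 1  [with Prey=0]  = 1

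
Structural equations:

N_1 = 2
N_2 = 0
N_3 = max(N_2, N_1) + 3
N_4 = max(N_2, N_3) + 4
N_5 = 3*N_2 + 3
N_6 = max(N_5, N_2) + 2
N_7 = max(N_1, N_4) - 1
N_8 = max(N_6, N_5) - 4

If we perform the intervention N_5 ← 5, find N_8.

3

do(N_5=5) replaces the equation N_5 = 3*N_2 + 3 with the constant N_5 = 5.
N_6 = max(N_5, N_2) + 2  [with N_5=5, N_2=0]  = 7
N_8 = max(N_6, N_5) - 4  [with N_6=7, N_5=5]  = 3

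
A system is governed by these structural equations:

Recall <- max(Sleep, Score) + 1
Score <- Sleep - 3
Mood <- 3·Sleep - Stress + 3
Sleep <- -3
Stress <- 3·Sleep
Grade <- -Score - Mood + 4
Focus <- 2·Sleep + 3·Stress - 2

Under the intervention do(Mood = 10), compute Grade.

0

Under do(Mood=10), the mechanism Mood <- 3·Sleep - Stress + 3 is discarded; Mood is fixed at 10.
Score = Sleep - 3  [with Sleep=-3]  = -6
Grade = -Score - Mood + 4  [with Score=-6, Mood=10]  = 0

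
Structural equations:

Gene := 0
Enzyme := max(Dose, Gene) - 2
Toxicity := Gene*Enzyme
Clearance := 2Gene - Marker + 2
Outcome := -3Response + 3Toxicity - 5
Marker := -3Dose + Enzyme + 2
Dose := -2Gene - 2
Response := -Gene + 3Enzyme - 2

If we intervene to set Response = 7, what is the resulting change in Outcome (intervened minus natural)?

do(Response=7) replaces the equation Response := -Gene + 3Enzyme - 2 with the constant Response = 7.
Dose = -2Gene - 2  [with Gene=0]  = -2
Enzyme = max(Dose, Gene) - 2  [with Dose=-2, Gene=0]  = -2
Toxicity = Gene*Enzyme  [with Gene=0, Enzyme=-2]  = 0
Outcome = -3Response + 3Toxicity - 5  [with Response=7, Toxicity=0]  = -26
Without intervention: Dose = -2Gene - 2  [with Gene=0]  = -2; Enzyme = max(Dose, Gene) - 2  [with Dose=-2, Gene=0]  = -2; Response = -Gene + 3Enzyme - 2  [with Gene=0, Enzyme=-2]  = -8; Toxicity = Gene*Enzyme  [with Gene=0, Enzyme=-2]  = 0; Outcome = -3Response + 3Toxicity - 5  [with Response=-8, Toxicity=0]  = 19.
Change = -26 − 19 = -45.

-45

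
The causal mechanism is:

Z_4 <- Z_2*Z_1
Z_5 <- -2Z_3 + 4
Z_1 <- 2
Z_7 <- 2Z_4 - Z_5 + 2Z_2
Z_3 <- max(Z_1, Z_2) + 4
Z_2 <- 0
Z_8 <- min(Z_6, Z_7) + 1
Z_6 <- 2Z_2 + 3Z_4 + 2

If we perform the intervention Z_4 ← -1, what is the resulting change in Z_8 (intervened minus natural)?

-3

do(Z_4=-1) replaces the equation Z_4 <- Z_2*Z_1 with the constant Z_4 = -1.
Z_3 = max(Z_1, Z_2) + 4  [with Z_1=2, Z_2=0]  = 6
Z_5 = -2Z_3 + 4  [with Z_3=6]  = -8
Z_6 = 2Z_2 + 3Z_4 + 2  [with Z_2=0, Z_4=-1]  = -1
Z_7 = 2Z_4 - Z_5 + 2Z_2  [with Z_4=-1, Z_5=-8, Z_2=0]  = 6
Z_8 = min(Z_6, Z_7) + 1  [with Z_6=-1, Z_7=6]  = 0
Without intervention: Z_3 = max(Z_1, Z_2) + 4  [with Z_1=2, Z_2=0]  = 6; Z_4 = Z_2*Z_1  [with Z_2=0, Z_1=2]  = 0; Z_5 = -2Z_3 + 4  [with Z_3=6]  = -8; Z_6 = 2Z_2 + 3Z_4 + 2  [with Z_2=0, Z_4=0]  = 2; Z_7 = 2Z_4 - Z_5 + 2Z_2  [with Z_4=0, Z_5=-8, Z_2=0]  = 8; Z_8 = min(Z_6, Z_7) + 1  [with Z_6=2, Z_7=8]  = 3.
Change = 0 − 3 = -3.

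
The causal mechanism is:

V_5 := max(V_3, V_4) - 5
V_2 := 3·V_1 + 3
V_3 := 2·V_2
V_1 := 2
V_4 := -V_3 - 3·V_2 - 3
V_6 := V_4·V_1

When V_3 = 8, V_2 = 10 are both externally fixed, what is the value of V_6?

-82

Setting V_3 = 8, V_2 = 10 by intervention discards those variables' equations.
V_4 = -V_3 - 3·V_2 - 3  [with V_3=8, V_2=10]  = -41
V_6 = V_4·V_1  [with V_4=-41, V_1=2]  = -82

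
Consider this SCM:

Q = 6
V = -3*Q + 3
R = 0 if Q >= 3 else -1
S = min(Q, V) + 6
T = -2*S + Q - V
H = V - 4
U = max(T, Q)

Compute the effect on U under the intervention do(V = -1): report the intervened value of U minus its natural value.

-33

Under do(V=-1), the mechanism V = -3*Q + 3 is discarded; V is fixed at -1.
S = min(Q, V) + 6  [with Q=6, V=-1]  = 5
T = -2*S + Q - V  [with S=5, Q=6, V=-1]  = -3
U = max(T, Q)  [with T=-3, Q=6]  = 6
Without intervention: V = -3*Q + 3  [with Q=6]  = -15; S = min(Q, V) + 6  [with Q=6, V=-15]  = -9; T = -2*S + Q - V  [with S=-9, Q=6, V=-15]  = 39; U = max(T, Q)  [with T=39, Q=6]  = 39.
Change = 6 − 39 = -33.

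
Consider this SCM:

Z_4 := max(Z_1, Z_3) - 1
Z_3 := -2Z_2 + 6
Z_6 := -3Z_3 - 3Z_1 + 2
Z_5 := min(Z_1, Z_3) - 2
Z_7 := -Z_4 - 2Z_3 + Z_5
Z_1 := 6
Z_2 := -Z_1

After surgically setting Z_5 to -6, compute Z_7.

-59

Under do(Z_5=-6), the mechanism Z_5 := min(Z_1, Z_3) - 2 is discarded; Z_5 is fixed at -6.
Z_2 = -Z_1  [with Z_1=6]  = -6
Z_3 = -2Z_2 + 6  [with Z_2=-6]  = 18
Z_4 = max(Z_1, Z_3) - 1  [with Z_1=6, Z_3=18]  = 17
Z_7 = -Z_4 - 2Z_3 + Z_5  [with Z_4=17, Z_3=18, Z_5=-6]  = -59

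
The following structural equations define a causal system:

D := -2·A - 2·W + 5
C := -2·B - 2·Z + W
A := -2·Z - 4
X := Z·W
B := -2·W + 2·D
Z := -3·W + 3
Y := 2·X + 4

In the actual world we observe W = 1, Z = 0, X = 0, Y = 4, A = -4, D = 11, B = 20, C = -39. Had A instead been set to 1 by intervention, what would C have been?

1

do(A=1) replaces the equation A := -2·Z - 4 with the constant A = 1.
Z = -3·W + 3  [with W=1]  = 0
D = -2·A - 2·W + 5  [with A=1, W=1]  = 1
B = -2·W + 2·D  [with W=1, D=1]  = 0
C = -2·B - 2·Z + W  [with B=0, Z=0, W=1]  = 1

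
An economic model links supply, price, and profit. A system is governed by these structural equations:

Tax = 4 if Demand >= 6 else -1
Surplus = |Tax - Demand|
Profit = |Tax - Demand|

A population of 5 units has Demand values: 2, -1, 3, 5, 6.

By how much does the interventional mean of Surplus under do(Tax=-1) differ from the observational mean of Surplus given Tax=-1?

0.75

do(Tax=-1) breaks Tax's dependence on Demand. With Tax=-1 fixed, Surplus across the units is 3, 0, 4, 6, 7, mean 4.
Observing Tax=-1 restricts to units where Tax's equation naturally yields -1: Demand ∈ {2, -1, 3, 5}. In that subpopulation Surplus = 3, 0, 4, 6, mean 3.25.
Difference = 4 − 3.25 = 0.75.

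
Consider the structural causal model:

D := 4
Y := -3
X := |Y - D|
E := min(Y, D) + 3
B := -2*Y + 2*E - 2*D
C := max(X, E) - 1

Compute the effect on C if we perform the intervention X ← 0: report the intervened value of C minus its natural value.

Under do(X=0), the mechanism X := |Y - D| is discarded; X is fixed at 0.
E = min(Y, D) + 3  [with Y=-3, D=4]  = 0
C = max(X, E) - 1  [with X=0, E=0]  = -1
Without intervention: E = min(Y, D) + 3  [with Y=-3, D=4]  = 0; X = |Y - D|  [with Y=-3, D=4]  = 7; C = max(X, E) - 1  [with X=7, E=0]  = 6.
Change = -1 − 6 = -7.

-7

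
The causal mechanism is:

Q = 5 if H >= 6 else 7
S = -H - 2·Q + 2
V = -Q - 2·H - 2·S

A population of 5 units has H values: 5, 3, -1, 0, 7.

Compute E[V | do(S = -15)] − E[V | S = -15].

do(S=-15) breaks S's dependence on H. With S=-15 fixed, V across the units is 13, 17, 25, 23, 11, mean 17.8.
E[V|S=-15] averages over only the 2 units with S=-15 (H = 3, 7): V = 17, 11, mean 14.
Difference = 17.8 − 14 = 3.8.

3.8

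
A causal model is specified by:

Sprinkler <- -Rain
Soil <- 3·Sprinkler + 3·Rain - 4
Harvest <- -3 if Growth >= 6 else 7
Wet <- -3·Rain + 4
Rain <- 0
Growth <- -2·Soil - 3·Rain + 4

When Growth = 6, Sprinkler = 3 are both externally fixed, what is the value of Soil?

5

Setting Growth = 6, Sprinkler = 3 by intervention discards those variables' equations.
Soil = 3·Sprinkler + 3·Rain - 4  [with Sprinkler=3, Rain=0]  = 5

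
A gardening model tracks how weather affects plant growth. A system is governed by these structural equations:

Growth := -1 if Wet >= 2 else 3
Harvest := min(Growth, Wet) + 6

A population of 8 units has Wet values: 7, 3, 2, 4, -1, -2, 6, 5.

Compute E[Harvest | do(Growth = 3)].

7.75

do(Growth=3) breaks Growth's dependence on Wet. With Growth=3 fixed, Harvest across the units is 9, 9, 8, 9, 5, 4, 9, 9, mean 7.75.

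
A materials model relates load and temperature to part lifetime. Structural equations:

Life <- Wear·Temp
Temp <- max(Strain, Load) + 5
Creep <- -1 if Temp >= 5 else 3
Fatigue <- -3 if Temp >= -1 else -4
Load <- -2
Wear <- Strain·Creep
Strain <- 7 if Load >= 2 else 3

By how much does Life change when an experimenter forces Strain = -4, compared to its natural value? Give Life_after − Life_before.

Under do(Strain=-4), the mechanism Strain <- 7 if Load >= 2 else 3 is discarded; Strain is fixed at -4.
Temp = max(Strain, Load) + 5  [with Strain=-4, Load=-2]  = 3
Creep = -1 if Temp >= 5 else 3  [with Temp=3]  = 3
Wear = Strain·Creep  [with Strain=-4, Creep=3]  = -12
Life = Wear·Temp  [with Wear=-12, Temp=3]  = -36
Without intervention: Strain = 7 if Load >= 2 else 3  [with Load=-2]  = 3; Temp = max(Strain, Load) + 5  [with Strain=3, Load=-2]  = 8; Creep = -1 if Temp >= 5 else 3  [with Temp=8]  = -1; Wear = Strain·Creep  [with Strain=3, Creep=-1]  = -3; Life = Wear·Temp  [with Wear=-3, Temp=8]  = -24.
Change = -36 − (-24) = -12.

-12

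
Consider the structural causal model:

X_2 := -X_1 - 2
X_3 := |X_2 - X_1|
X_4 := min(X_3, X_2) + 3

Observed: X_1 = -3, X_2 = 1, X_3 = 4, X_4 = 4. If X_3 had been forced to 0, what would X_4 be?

The intervention breaks the incoming arrows to X_3: X_3 := |X_2 - X_1| no longer applies, and X_3 = 0.
X_2 = -X_1 - 2  [with X_1=-3]  = 1
X_4 = min(X_3, X_2) + 3  [with X_3=0, X_2=1]  = 3

3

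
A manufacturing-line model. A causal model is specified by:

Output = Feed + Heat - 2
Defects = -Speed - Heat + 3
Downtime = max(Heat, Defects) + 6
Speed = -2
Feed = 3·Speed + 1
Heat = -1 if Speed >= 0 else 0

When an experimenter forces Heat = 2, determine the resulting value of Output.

-5

do(Heat=2) replaces the equation Heat = -1 if Speed >= 0 else 0 with the constant Heat = 2.
Feed = 3·Speed + 1  [with Speed=-2]  = -5
Output = Feed + Heat - 2  [with Feed=-5, Heat=2]  = -5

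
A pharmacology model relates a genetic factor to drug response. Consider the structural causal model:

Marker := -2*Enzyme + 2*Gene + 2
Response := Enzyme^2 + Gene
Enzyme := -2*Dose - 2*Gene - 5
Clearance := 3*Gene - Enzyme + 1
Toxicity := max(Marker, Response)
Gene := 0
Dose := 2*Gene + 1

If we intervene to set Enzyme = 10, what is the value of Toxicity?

100

The intervention breaks the incoming arrows to Enzyme: Enzyme := -2*Dose - 2*Gene - 5 no longer applies, and Enzyme = 10.
Marker = -2*Enzyme + 2*Gene + 2  [with Enzyme=10, Gene=0]  = -18
Response = Enzyme^2 + Gene  [with Enzyme=10, Gene=0]  = 100
Toxicity = max(Marker, Response)  [with Marker=-18, Response=100]  = 100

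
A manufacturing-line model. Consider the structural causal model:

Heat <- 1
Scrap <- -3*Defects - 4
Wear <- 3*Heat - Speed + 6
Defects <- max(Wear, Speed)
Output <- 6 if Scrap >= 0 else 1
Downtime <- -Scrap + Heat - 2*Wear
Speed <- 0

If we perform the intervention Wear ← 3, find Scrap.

-13

do(Wear=3) replaces the equation Wear <- 3*Heat - Speed + 6 with the constant Wear = 3.
Defects = max(Wear, Speed)  [with Wear=3, Speed=0]  = 3
Scrap = -3*Defects - 4  [with Defects=3]  = -13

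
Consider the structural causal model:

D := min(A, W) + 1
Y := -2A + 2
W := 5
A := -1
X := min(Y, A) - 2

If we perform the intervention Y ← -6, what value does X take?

-8

do(Y=-6) replaces the equation Y := -2A + 2 with the constant Y = -6.
X = min(Y, A) - 2  [with Y=-6, A=-1]  = -8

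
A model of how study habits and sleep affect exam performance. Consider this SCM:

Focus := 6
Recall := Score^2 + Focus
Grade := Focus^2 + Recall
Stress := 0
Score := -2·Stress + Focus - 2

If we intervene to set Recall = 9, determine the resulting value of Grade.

Intervening sets Recall = 9 and removes its equation (Recall := Score^2 + Focus).
Grade = Focus^2 + Recall  [with Focus=6, Recall=9]  = 45

45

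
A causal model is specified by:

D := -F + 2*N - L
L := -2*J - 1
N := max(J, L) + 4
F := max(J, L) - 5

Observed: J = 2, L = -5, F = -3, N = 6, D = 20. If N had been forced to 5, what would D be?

18

Intervening sets N = 5 and removes its equation (N := max(J, L) + 4).
L = -2*J - 1  [with J=2]  = -5
F = max(J, L) - 5  [with J=2, L=-5]  = -3
D = -F + 2*N - L  [with F=-3, N=5, L=-5]  = 18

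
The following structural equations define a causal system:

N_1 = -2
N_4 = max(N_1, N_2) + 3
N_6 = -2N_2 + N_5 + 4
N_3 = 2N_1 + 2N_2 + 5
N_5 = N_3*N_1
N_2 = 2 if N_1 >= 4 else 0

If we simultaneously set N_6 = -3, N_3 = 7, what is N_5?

-14

Under do(N_6 = -3, N_3 = 7), each intervened variable's structural equation is replaced by its fixed value.
N_5 = N_3*N_1  [with N_3=7, N_1=-2]  = -14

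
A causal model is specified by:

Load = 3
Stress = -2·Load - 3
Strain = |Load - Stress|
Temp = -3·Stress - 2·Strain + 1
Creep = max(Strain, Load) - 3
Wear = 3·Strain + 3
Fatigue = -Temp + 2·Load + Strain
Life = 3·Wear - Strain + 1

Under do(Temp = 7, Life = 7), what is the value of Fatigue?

Setting Temp = 7, Life = 7 by intervention discards those variables' equations.
Stress = -2·Load - 3  [with Load=3]  = -9
Strain = |Load - Stress|  [with Load=3, Stress=-9]  = 12
Fatigue = -Temp + 2·Load + Strain  [with Temp=7, Load=3, Strain=12]  = 11

11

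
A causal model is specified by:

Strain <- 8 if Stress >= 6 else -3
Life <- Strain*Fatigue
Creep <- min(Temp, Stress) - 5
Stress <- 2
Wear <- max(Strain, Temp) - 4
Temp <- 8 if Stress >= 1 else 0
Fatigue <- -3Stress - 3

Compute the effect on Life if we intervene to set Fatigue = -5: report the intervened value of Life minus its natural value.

Intervening sets Fatigue = -5 and removes its equation (Fatigue <- -3Stress - 3).
Strain = 8 if Stress >= 6 else -3  [with Stress=2]  = -3
Life = Strain*Fatigue  [with Strain=-3, Fatigue=-5]  = 15
Without intervention: Strain = 8 if Stress >= 6 else -3  [with Stress=2]  = -3; Fatigue = -3Stress - 3  [with Stress=2]  = -9; Life = Strain*Fatigue  [with Strain=-3, Fatigue=-9]  = 27.
Change = 15 − 27 = -12.

-12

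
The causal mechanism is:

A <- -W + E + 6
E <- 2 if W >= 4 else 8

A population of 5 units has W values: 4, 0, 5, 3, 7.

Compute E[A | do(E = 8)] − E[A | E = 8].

Every unit gets E=8 under the intervention. A values become 10, 14, 9, 11, 7; E[A|do(E=8)] = 10.2.
E[A|E=8] averages over only the 2 units with E=8 (W = 0, 3): A = 14, 11, mean 12.5.
Difference = 10.2 − 12.5 = -2.3.

-2.3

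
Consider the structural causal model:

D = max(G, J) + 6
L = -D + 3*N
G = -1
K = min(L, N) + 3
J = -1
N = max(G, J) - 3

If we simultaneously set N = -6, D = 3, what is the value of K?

Setting N = -6, D = 3 by intervention discards those variables' equations.
L = -D + 3*N  [with D=3, N=-6]  = -21
K = min(L, N) + 3  [with L=-21, N=-6]  = -18

-18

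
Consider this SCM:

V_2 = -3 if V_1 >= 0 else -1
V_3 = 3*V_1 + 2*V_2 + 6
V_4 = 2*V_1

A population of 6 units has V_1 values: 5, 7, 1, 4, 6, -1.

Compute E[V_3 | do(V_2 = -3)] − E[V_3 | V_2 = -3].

Every unit gets V_2=-3 under the intervention. V_3 values become 15, 21, 3, 12, 18, -3; E[V_3|do(V_2=-3)] = 11.
Conditioning on V_2=-3 selects the 5 unit(s) with V_1 ∈ {5, 7, 1, 4, 6}. Their V_3 values: 15, 21, 3, 12, 18. Mean = 13.8.
Difference = 11 − 13.8 = -2.8.

-2.8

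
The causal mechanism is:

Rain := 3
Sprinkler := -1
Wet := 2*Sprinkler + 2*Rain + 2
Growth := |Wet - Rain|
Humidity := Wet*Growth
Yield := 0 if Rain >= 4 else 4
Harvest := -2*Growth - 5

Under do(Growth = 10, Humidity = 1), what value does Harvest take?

-25

Under do(Growth = 10, Humidity = 1), each intervened variable's structural equation is replaced by its fixed value.
Harvest = -2*Growth - 5  [with Growth=10]  = -25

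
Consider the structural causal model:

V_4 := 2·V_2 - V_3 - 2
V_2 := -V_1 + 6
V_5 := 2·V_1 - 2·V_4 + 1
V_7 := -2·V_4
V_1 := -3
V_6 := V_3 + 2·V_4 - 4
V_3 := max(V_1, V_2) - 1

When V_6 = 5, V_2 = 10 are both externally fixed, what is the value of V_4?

9

Under do(V_6 = 5, V_2 = 10), each intervened variable's structural equation is replaced by its fixed value.
V_3 = max(V_1, V_2) - 1  [with V_1=-3, V_2=10]  = 9
V_4 = 2·V_2 - V_3 - 2  [with V_2=10, V_3=9]  = 9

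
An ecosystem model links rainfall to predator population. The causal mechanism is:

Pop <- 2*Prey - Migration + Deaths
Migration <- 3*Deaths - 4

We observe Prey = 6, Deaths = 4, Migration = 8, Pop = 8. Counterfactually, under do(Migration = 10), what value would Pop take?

The intervention breaks the incoming arrows to Migration: Migration <- 3*Deaths - 4 no longer applies, and Migration = 10.
Pop = 2*Prey - Migration + Deaths  [with Prey=6, Migration=10, Deaths=4]  = 6

6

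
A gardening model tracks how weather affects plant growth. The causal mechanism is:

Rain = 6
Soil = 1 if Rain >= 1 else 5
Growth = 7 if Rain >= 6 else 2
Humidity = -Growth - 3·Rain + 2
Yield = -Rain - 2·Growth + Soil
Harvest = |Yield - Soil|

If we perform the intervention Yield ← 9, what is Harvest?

The intervention breaks the incoming arrows to Yield: Yield = -Rain - 2·Growth + Soil no longer applies, and Yield = 9.
Soil = 1 if Rain >= 1 else 5  [with Rain=6]  = 1
Harvest = |Yield - Soil|  [with Yield=9, Soil=1]  = 8

8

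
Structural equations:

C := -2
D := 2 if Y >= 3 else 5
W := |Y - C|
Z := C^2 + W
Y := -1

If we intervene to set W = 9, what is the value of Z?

13

Intervening sets W = 9 and removes its equation (W := |Y - C|).
Z = C^2 + W  [with C=-2, W=9]  = 13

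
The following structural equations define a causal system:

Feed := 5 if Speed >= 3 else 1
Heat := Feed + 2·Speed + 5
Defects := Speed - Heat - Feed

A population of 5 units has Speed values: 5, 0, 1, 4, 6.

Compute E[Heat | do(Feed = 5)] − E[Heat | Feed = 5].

do(Feed=5) breaks Feed's dependence on Speed. With Feed=5 fixed, Heat across the units is 20, 10, 12, 18, 22, mean 16.4.
Conditioning on Feed=5 selects the 3 unit(s) with Speed ∈ {5, 4, 6}. Their Heat values: 20, 18, 22. Mean = 20.
Difference = 16.4 − 20 = -3.6.

-3.6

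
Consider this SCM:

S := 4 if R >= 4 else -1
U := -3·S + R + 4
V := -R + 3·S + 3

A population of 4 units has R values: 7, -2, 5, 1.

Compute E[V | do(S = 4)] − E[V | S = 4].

3.25

Under do(S=4), S's equation is replaced by S=4 for every unit. Per-unit V: 8, 17, 10, 14. Mean = 12.25.
E[V|S=4] averages over only the 2 units with S=4 (R = 7, 5): V = 8, 10, mean 9.
Difference = 12.25 − 9 = 3.25.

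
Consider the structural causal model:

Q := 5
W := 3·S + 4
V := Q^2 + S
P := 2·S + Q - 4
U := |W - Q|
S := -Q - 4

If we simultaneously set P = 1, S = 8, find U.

23

The joint intervention fixes P = 1, S = 8, removing each variable's own equation.
W = 3·S + 4  [with S=8]  = 28
U = |W - Q|  [with W=28, Q=5]  = 23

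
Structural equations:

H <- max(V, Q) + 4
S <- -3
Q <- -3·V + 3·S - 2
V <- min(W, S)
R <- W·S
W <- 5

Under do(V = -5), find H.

8

do(V=-5) replaces the equation V <- min(W, S) with the constant V = -5.
Q = -3·V + 3·S - 2  [with V=-5, S=-3]  = 4
H = max(V, Q) + 4  [with V=-5, Q=4]  = 8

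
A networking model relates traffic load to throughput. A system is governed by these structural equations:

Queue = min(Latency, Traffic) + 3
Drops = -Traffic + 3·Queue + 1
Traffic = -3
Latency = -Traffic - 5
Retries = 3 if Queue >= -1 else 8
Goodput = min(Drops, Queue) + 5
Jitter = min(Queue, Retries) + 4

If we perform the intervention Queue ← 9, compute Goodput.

The intervention breaks the incoming arrows to Queue: Queue = min(Latency, Traffic) + 3 no longer applies, and Queue = 9.
Drops = -Traffic + 3·Queue + 1  [with Traffic=-3, Queue=9]  = 31
Goodput = min(Drops, Queue) + 5  [with Drops=31, Queue=9]  = 14

14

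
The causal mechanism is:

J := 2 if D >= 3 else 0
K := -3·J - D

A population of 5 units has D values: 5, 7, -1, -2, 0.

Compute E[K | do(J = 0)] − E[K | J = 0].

-2.8

do(J=0) breaks J's dependence on D. With J=0 fixed, K across the units is -5, -7, 1, 2, 0, mean -1.8.
Observing J=0 restricts to units where J's equation naturally yields 0: D ∈ {-1, -2, 0}. In that subpopulation K = 1, 2, 0, mean 1.
Difference = -1.8 − 1 = -2.8.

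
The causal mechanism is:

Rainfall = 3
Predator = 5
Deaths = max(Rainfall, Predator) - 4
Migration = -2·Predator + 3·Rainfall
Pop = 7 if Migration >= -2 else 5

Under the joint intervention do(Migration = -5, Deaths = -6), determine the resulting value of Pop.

The joint intervention fixes Migration = -5, Deaths = -6, removing each variable's own equation.
Pop = 7 if Migration >= -2 else 5  [with Migration=-5]  = 5

5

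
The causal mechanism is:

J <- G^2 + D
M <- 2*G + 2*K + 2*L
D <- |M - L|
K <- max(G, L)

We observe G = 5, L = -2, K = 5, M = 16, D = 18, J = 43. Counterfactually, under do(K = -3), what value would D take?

do(K=-3) replaces the equation K <- max(G, L) with the constant K = -3.
M = 2*G + 2*K + 2*L  [with G=5, K=-3, L=-2]  = 0
D = |M - L|  [with M=0, L=-2]  = 2

2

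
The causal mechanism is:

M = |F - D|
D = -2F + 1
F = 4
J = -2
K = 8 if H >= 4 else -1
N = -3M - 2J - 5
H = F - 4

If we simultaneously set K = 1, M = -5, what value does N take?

Setting K = 1, M = -5 by intervention discards those variables' equations.
N = -3M - 2J - 5  [with M=-5, J=-2]  = 14

14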